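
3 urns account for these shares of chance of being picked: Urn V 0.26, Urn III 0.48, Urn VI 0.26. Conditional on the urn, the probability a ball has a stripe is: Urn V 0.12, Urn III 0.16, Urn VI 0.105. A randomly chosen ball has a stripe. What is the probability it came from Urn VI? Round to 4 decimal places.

0.2018

Prior × likelihood for each hypothesis:
  Urn V: 0.26 × 0.12 = 0.0312
  Urn III: 0.48 × 0.16 = 0.0768
  Urn VI: 0.26 × 0.105 = 0.0273
Sum = 0.1353.
P(Urn VI | evidence) = 0.0273 / 0.1353 ≈ 0.2018.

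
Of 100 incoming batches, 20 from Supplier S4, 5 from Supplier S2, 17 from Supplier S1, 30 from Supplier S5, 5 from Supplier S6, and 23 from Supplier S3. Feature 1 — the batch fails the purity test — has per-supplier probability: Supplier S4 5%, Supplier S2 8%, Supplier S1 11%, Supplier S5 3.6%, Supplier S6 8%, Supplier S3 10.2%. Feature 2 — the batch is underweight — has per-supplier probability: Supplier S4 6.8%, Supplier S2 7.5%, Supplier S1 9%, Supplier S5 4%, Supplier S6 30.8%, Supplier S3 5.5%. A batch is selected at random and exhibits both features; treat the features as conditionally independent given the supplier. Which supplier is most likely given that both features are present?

By Bayes' rule, posterior ∝ prior × likelihood:
  Supplier S4: 0.2 × 0.05 × 0.068 = 0.00068
  Supplier S2: 0.05 × 0.08 × 0.075 = 0.0003
  Supplier S1: 0.17 × 0.11 × 0.09 = 0.001683
  Supplier S5: 0.3 × 0.036 × 0.04 = 0.000432
  Supplier S6: 0.05 × 0.08 × 0.308 = 0.001232
  Supplier S3: 0.23 × 0.102 × 0.055 = 0.0012903
Total = 0.0056173.
Largest term belongs to Supplier S1, so Supplier S1 is most probable.

Supplier S1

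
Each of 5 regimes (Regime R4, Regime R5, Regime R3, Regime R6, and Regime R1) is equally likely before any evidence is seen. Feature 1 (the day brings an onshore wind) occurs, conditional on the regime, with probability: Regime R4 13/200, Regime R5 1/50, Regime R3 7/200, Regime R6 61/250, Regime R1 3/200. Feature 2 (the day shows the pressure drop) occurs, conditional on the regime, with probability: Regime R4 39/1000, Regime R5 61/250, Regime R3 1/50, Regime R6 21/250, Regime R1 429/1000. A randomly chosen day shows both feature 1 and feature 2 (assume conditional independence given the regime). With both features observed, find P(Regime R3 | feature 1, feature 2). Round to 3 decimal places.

0.020

With a uniform prior (1/5 each), posterior ∝ likelihood:
  Regime R4: 0.065 × 0.039 = 0.002535
  Regime R5: 0.02 × 0.244 = 0.00488
  Regime R3: 0.035 × 0.02 = 0.0007
  Regime R6: 0.244 × 0.084 = 0.020496
  Regime R1: 0.015 × 0.429 = 0.006435
Total = 0.035046.
P(Regime R3 | evidence) = 0.0007 / 0.035046 ≈ 0.020.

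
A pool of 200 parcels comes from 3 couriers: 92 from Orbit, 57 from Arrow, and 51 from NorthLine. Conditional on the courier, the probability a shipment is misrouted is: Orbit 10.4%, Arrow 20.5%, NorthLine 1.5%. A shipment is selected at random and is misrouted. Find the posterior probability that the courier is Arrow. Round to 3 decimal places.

Prior × likelihood for each hypothesis:
  Orbit: 0.46 × 0.104 = 0.04784
  Arrow: 0.285 × 0.205 = 0.058425
  NorthLine: 0.255 × 0.015 = 0.003825
Total = 0.11009.
P(Arrow | evidence) = 0.058425 / 0.11009 ≈ 0.531.

0.531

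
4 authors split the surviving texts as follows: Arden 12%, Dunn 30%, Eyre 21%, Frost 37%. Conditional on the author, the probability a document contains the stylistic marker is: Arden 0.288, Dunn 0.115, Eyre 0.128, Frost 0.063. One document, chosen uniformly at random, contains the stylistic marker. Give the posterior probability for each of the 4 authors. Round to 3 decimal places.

Prior × likelihood for each hypothesis:
  Arden: 0.12 × 0.288 = 0.03456
  Dunn: 0.3 × 0.115 = 0.0345
  Eyre: 0.21 × 0.128 = 0.02688
  Frost: 0.37 × 0.063 = 0.02331
Total = 0.11925.
P(Arden | marker) = 0.03456/0.11925 ≈ 0.290
P(Dunn | marker) = 0.0345/0.11925 ≈ 0.289
P(Eyre | marker) = 0.02688/0.11925 ≈ 0.225
P(Frost | marker) = 0.02331/0.11925 ≈ 0.195
(Check: 0.290+0.289+0.225+0.195 = 0.999.)

Arden 0.290, Dunn 0.289, Eyre 0.225, Frost 0.195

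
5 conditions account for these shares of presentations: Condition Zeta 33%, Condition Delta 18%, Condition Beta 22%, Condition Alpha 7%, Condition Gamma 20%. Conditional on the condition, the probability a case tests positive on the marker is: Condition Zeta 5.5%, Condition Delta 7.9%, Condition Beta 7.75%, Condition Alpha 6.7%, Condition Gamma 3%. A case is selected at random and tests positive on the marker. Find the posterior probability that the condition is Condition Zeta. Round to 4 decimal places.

0.3019

Compute prior × likelihood for every hypothesis:
  Condition Zeta: 0.33 × 0.055 = 0.01815
  Condition Delta: 0.18 × 0.079 = 0.01422
  Condition Beta: 0.22 × 0.0775 = 0.01705
  Condition Alpha: 0.07 × 0.067 = 0.00469
  Condition Gamma: 0.2 × 0.03 = 0.006
Total = 0.06011.
P(Condition Zeta | evidence) = 0.01815 / 0.06011 ≈ 0.3019.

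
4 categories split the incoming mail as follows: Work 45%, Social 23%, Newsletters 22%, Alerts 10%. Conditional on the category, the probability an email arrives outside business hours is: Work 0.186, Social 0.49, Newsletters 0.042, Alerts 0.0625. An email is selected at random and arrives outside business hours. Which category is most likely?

By Bayes' rule, posterior ∝ prior × likelihood:
  Work: 0.45 × 0.186 = 0.0837
  Social: 0.23 × 0.49 = 0.1127
  Newsletters: 0.22 × 0.042 = 0.00924
  Alerts: 0.1 × 0.0625 = 0.00625
Sum = 0.21189.
Largest term belongs to Social, so Social is most probable.

Social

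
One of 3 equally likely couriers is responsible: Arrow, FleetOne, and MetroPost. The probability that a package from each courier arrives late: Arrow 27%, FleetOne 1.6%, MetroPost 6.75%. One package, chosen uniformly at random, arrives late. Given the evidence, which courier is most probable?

Arrow

Since the prior is uniform, the posterior is proportional to the likelihood:
  Arrow: 0.27
  FleetOne: 0.016
  MetroPost: 0.0675
Total = 0.3535.
Largest term belongs to Arrow, so Arrow is most probable.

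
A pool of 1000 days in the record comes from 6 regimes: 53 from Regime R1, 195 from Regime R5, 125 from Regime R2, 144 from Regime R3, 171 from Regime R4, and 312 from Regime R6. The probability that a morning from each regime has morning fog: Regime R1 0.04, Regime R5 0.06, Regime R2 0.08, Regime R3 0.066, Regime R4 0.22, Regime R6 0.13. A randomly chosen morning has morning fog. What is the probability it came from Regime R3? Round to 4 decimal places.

Compute prior × likelihood for every hypothesis:
  Regime R1: 0.053 × 0.04 = 0.00212
  Regime R5: 0.195 × 0.06 = 0.0117
  Regime R2: 0.125 × 0.08 = 0.01
  Regime R3: 0.144 × 0.066 = 0.009504
  Regime R4: 0.171 × 0.22 = 0.03762
  Regime R6: 0.312 × 0.13 = 0.04056
Normalizing constant = 0.111504.
P(Regime R3 | evidence) = 0.009504 / 0.111504 ≈ 0.0852.

0.0852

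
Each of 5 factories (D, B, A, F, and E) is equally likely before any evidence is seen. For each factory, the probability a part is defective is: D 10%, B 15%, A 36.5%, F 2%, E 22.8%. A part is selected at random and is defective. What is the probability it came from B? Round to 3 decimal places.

Since the prior is uniform, the posterior is proportional to the likelihood:
  D: 0.1
  B: 0.15
  A: 0.365
  F: 0.02
  E: 0.228
Sum = 0.863.
P(B | evidence) = 0.15 / 0.863 ≈ 0.174.

0.174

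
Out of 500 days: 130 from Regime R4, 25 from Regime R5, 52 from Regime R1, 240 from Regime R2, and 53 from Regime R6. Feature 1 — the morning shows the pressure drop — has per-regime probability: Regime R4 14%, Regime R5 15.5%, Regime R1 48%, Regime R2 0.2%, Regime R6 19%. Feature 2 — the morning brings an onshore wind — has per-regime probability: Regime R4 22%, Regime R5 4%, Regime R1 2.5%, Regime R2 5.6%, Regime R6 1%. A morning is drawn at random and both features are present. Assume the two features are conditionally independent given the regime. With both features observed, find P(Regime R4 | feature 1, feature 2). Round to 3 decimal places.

Prior × likelihood for each hypothesis:
  Regime R4: 0.26 × 0.14 × 0.22 = 0.008008
  Regime R5: 0.05 × 0.155 × 0.04 = 0.00031
  Regime R1: 0.104 × 0.48 × 0.025 = 0.001248
  Regime R2: 0.48 × 0.002 × 0.056 = 0.00005376
  Regime R6: 0.106 × 0.19 × 0.01 = 0.0002014
Sum = 0.00982116.
P(Regime R4 | evidence) = 0.008008 / 0.00982116 ≈ 0.815.

0.815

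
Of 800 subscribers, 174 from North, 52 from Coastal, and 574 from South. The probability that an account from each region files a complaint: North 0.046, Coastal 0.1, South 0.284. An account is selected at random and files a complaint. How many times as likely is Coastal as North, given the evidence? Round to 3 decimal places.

0.650

Compute prior × likelihood for every hypothesis:
  North: 0.2175 × 0.046 = 0.010005
  Coastal: 0.065 × 0.1 = 0.0065
  South: 0.7175 × 0.284 = 0.20377
Sum = 0.220275.
The ratio is 0.0065 / 0.010005 (the normalizer cancels) = 0.650.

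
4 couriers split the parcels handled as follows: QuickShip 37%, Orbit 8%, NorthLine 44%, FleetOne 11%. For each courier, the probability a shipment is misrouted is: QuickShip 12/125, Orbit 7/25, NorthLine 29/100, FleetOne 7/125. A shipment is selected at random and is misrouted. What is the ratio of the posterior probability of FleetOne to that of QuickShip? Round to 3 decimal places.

0.173

By Bayes' rule, posterior ∝ prior × likelihood:
  QuickShip: 0.37 × 0.096 = 0.03552
  Orbit: 0.08 × 0.28 = 0.0224
  NorthLine: 0.44 × 0.29 = 0.1276
  FleetOne: 0.11 × 0.056 = 0.00616
Normalizing constant = 0.19168.
The ratio is 0.00616 / 0.03552 (the normalizer cancels) = 0.173.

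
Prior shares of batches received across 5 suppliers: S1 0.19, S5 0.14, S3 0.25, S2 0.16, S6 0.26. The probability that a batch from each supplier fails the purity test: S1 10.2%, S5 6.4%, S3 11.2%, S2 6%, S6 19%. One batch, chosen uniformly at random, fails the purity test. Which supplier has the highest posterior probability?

By Bayes' rule, posterior ∝ prior × likelihood:
  S1: 0.19 × 0.102 = 0.01938
  S5: 0.14 × 0.064 = 0.00896
  S3: 0.25 × 0.112 = 0.028
  S2: 0.16 × 0.06 = 0.0096
  S6: 0.26 × 0.19 = 0.0494
Total = 0.11534.
Largest term belongs to S6, so S6 is most probable.

S6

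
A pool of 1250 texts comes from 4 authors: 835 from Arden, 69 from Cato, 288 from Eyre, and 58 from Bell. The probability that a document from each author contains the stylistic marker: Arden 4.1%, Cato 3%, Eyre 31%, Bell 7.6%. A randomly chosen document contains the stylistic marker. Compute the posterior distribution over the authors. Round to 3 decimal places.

Arden 0.263, Cato 0.016, Eyre 0.687, Bell 0.034

Compute prior × likelihood for every hypothesis:
  Arden: 0.668 × 0.041 = 0.027388
  Cato: 0.0552 × 0.03 = 0.001656
  Eyre: 0.2304 × 0.31 = 0.071424
  Bell: 0.0464 × 0.076 = 0.0035264
Sum = 0.1039944.
P(Arden | marker) = 0.027388/0.1039944 ≈ 0.263
P(Cato | marker) = 0.001656/0.1039944 ≈ 0.016
P(Eyre | marker) = 0.071424/0.1039944 ≈ 0.687
P(Bell | marker) = 0.0035264/0.1039944 ≈ 0.034
(Check: 0.263+0.016+0.687+0.034 = 1.000.)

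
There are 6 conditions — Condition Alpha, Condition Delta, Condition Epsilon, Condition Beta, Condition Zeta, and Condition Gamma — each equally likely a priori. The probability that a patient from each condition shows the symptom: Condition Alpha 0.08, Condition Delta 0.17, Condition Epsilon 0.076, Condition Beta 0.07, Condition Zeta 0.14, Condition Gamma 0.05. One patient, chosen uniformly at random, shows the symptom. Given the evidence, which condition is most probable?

Since the prior is uniform, the posterior is proportional to the likelihood:
  Condition Alpha: 0.08
  Condition Delta: 0.17
  Condition Epsilon: 0.076
  Condition Beta: 0.07
  Condition Zeta: 0.14
  Condition Gamma: 0.05
Sum = 0.586.
Largest term belongs to Condition Delta, so Condition Delta is most probable.

Condition Delta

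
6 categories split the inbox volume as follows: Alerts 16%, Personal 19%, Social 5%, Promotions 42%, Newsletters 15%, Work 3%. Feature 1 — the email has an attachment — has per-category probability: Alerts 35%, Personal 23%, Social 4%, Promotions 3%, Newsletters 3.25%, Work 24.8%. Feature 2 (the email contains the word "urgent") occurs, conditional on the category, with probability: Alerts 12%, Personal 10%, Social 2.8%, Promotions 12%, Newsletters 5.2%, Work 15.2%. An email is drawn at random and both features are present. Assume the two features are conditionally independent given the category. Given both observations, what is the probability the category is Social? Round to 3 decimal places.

0.004

Compute prior × likelihood for every hypothesis:
  Alerts: 0.16 × 0.35 × 0.12 = 0.00672
  Personal: 0.19 × 0.23 × 0.1 = 0.00437
  Social: 0.05 × 0.04 × 0.028 = 0.000056
  Promotions: 0.42 × 0.03 × 0.12 = 0.001512
  Newsletters: 0.15 × 0.0325 × 0.052 = 0.0002535
  Work: 0.03 × 0.248 × 0.152 = 0.00113088
Normalizing constant = 0.01404238.
P(Social | evidence) = 0.000056 / 0.01404238 ≈ 0.004.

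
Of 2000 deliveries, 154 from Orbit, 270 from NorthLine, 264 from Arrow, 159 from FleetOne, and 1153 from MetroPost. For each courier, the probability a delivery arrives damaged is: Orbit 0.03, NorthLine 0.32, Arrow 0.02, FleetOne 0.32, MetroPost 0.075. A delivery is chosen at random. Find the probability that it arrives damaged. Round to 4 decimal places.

0.1168

Prior × likelihood for each hypothesis:
  Orbit: 0.077 × 0.03 = 0.00231
  NorthLine: 0.135 × 0.32 = 0.0432
  Arrow: 0.132 × 0.02 = 0.00264
  FleetOne: 0.0795 × 0.32 = 0.02544
  MetroPost: 0.5765 × 0.075 = 0.0432375
P(damaged) = 0.00231 + 0.0432 + 0.00264 + 0.02544 + 0.0432375 = 0.1168275 → 0.1168.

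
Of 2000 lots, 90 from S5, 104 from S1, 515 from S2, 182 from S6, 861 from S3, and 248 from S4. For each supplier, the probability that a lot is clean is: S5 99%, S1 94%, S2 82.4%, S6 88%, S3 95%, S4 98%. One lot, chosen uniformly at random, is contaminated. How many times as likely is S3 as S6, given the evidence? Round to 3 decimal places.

Taking complements, P(contaminated | each) = S5 0.01, S1 0.06, S2 0.176, S6 0.12, S3 0.05, S4 0.02.
Compute prior × likelihood for every hypothesis:
  S5: 0.045 × 0.01 = 0.00045
  S1: 0.052 × 0.06 = 0.00312
  S2: 0.2575 × 0.176 = 0.04532
  S6: 0.091 × 0.12 = 0.01092
  S3: 0.4305 × 0.05 = 0.021525
  S4: 0.124 × 0.02 = 0.00248
Sum = 0.083815.
The ratio is 0.021525 / 0.01092 (the normalizer cancels) = 1.971.

1.971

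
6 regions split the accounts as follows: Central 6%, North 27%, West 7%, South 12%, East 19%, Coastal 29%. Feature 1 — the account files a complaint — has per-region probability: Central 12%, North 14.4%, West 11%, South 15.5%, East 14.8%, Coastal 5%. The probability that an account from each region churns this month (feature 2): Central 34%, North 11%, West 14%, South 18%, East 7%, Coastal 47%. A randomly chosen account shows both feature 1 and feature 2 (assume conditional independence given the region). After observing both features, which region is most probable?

Coastal

By Bayes' rule, posterior ∝ prior × likelihood:
  Central: 0.06 × 0.12 × 0.34 = 0.002448
  North: 0.27 × 0.144 × 0.11 = 0.0042768
  West: 0.07 × 0.11 × 0.14 = 0.001078
  South: 0.12 × 0.155 × 0.18 = 0.003348
  East: 0.19 × 0.148 × 0.07 = 0.0019684
  Coastal: 0.29 × 0.05 × 0.47 = 0.006815
Normalizing constant = 0.0199342.
Largest term belongs to Coastal, so Coastal is most probable.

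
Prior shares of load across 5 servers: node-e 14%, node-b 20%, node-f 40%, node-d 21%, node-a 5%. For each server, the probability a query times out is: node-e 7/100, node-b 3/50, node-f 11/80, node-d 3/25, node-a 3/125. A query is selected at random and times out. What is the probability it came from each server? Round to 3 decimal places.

Compute prior × likelihood for every hypothesis:
  node-e: 0.14 × 0.07 = 0.0098
  node-b: 0.2 × 0.06 = 0.012
  node-f: 0.4 × 0.1375 = 0.055
  node-d: 0.21 × 0.12 = 0.0252
  node-a: 0.05 × 0.024 = 0.0012
Normalizing constant = 0.1032.
P(node-e | timeout) = 0.0098/0.1032 ≈ 0.095
P(node-b | timeout) = 0.012/0.1032 ≈ 0.116
P(node-f | timeout) = 0.055/0.1032 ≈ 0.533
P(node-d | timeout) = 0.0252/0.1032 ≈ 0.244
P(node-a | timeout) = 0.0012/0.1032 ≈ 0.012

node-e 0.095, node-b 0.116, node-f 0.533, node-d 0.244, node-a 0.012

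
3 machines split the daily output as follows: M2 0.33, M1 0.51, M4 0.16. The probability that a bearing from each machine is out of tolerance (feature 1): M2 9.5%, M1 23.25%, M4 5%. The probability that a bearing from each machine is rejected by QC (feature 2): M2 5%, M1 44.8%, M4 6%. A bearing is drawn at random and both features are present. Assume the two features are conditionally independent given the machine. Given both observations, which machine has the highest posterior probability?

Prior × likelihood for each hypothesis:
  M2: 0.33 × 0.095 × 0.05 = 0.0015675
  M1: 0.51 × 0.2325 × 0.448 = 0.0531216
  M4: 0.16 × 0.05 × 0.06 = 0.00048
Sum = 0.0551691.
Largest term belongs to M1, so M1 is most probable.

M1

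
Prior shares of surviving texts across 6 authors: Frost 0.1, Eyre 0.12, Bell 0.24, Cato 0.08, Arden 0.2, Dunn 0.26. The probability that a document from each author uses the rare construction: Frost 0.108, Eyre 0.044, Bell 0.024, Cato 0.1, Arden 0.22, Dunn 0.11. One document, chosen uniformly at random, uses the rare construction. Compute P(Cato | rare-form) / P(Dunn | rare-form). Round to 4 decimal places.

0.2797

By Bayes' rule, posterior ∝ prior × likelihood:
  Frost: 0.1 × 0.108 = 0.0108
  Eyre: 0.12 × 0.044 = 0.00528
  Bell: 0.24 × 0.024 = 0.00576
  Cato: 0.08 × 0.1 = 0.008
  Arden: 0.2 × 0.22 = 0.044
  Dunn: 0.26 × 0.11 = 0.0286
Normalizing constant = 0.10244.
The ratio is 0.008 / 0.0286 (the normalizer cancels) = 0.2797.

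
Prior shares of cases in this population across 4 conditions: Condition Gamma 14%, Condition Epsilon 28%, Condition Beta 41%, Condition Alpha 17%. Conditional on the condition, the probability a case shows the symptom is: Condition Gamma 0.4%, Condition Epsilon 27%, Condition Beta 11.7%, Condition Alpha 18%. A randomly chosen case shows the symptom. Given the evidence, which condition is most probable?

Condition Epsilon

By Bayes' rule, posterior ∝ prior × likelihood:
  Condition Gamma: 0.14 × 0.004 = 0.00056
  Condition Epsilon: 0.28 × 0.27 = 0.0756
  Condition Beta: 0.41 × 0.117 = 0.04797
  Condition Alpha: 0.17 × 0.18 = 0.0306
Total = 0.15473.
Largest term belongs to Condition Epsilon, so Condition Epsilon is most probable.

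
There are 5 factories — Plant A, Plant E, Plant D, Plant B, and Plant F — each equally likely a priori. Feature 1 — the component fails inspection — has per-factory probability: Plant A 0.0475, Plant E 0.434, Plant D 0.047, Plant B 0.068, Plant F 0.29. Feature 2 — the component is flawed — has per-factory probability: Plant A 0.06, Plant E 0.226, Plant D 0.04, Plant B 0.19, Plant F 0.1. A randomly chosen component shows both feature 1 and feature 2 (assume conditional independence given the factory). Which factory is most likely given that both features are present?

Plant E

With a uniform prior (1/5 each), posterior ∝ likelihood:
  Plant A: 0.0475 × 0.06 = 0.00285
  Plant E: 0.434 × 0.226 = 0.098084
  Plant D: 0.047 × 0.04 = 0.00188
  Plant B: 0.068 × 0.19 = 0.01292
  Plant F: 0.29 × 0.1 = 0.029
Sum = 0.144734.
Largest term belongs to Plant E, so Plant E is most probable.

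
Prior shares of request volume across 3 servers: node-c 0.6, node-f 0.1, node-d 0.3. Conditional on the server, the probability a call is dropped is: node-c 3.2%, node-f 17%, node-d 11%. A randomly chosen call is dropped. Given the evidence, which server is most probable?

By Bayes' rule, posterior ∝ prior × likelihood:
  node-c: 0.6 × 0.032 = 0.0192
  node-f: 0.1 × 0.17 = 0.017
  node-d: 0.3 × 0.11 = 0.033
Normalizing constant = 0.0692.
Largest term belongs to node-d, so node-d is most probable.

node-d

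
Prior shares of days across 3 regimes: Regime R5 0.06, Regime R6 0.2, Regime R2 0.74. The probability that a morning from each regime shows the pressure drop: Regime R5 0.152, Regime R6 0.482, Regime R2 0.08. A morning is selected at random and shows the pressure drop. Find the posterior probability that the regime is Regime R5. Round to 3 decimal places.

Prior × likelihood for each hypothesis:
  Regime R5: 0.06 × 0.152 = 0.00912
  Regime R6: 0.2 × 0.482 = 0.0964
  Regime R2: 0.74 × 0.08 = 0.0592
Total = 0.16472.
P(Regime R5 | evidence) = 0.00912 / 0.16472 ≈ 0.055.

0.055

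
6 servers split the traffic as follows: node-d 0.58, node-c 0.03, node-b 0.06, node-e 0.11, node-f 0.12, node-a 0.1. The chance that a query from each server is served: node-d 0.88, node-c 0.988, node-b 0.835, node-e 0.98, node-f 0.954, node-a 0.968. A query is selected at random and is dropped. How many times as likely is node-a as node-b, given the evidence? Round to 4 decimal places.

Taking complements, P(dropped | each) = node-d 0.12, node-c 0.012, node-b 0.165, node-e 0.02, node-f 0.046, node-a 0.032.
Unnormalized posteriors (prior × likelihood):
  node-d: 0.58 × 0.12 = 0.0696
  node-c: 0.03 × 0.012 = 0.00036
  node-b: 0.06 × 0.165 = 0.0099
  node-e: 0.11 × 0.02 = 0.0022
  node-f: 0.12 × 0.046 = 0.00552
  node-a: 0.1 × 0.032 = 0.0032
Total = 0.09078.
The ratio is 0.0032 / 0.0099 (the normalizer cancels) = 0.3232.

0.3232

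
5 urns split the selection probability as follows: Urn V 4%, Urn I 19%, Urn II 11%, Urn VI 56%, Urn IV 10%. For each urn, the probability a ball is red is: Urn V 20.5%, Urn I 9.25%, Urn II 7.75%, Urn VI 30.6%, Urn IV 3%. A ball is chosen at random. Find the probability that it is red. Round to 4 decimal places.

By Bayes' rule, posterior ∝ prior × likelihood:
  Urn V: 0.04 × 0.205 = 0.0082
  Urn I: 0.19 × 0.0925 = 0.017575
  Urn II: 0.11 × 0.0775 = 0.008525
  Urn VI: 0.56 × 0.306 = 0.17136
  Urn IV: 0.1 × 0.03 = 0.003
P(red) = 0.0082 + 0.017575 + 0.008525 + 0.17136 + 0.003 = 0.20866 → 0.2087.

0.2087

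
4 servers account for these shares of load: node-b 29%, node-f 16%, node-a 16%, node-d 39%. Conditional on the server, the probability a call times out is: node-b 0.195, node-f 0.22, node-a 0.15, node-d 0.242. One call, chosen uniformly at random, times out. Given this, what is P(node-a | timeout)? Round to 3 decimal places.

0.114

Prior × likelihood for each hypothesis:
  node-b: 0.29 × 0.195 = 0.05655
  node-f: 0.16 × 0.22 = 0.0352
  node-a: 0.16 × 0.15 = 0.024
  node-d: 0.39 × 0.242 = 0.09438
Total = 0.21013.
P(node-a | evidence) = 0.024 / 0.21013 ≈ 0.114.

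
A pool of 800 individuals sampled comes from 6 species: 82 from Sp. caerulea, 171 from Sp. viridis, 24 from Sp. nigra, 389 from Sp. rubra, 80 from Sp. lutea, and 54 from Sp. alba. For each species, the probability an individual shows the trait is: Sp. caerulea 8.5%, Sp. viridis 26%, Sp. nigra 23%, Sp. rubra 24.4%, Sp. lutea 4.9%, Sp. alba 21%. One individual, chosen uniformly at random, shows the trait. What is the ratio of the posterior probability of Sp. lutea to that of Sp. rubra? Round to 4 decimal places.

Prior × likelihood for each hypothesis:
  Sp. caerulea: 0.1025 × 0.085 = 0.0087125
  Sp. viridis: 0.21375 × 0.26 = 0.055575
  Sp. nigra: 0.03 × 0.23 = 0.0069
  Sp. rubra: 0.48625 × 0.244 = 0.118645
  Sp. lutea: 0.1 × 0.049 = 0.0049
  Sp. alba: 0.0675 × 0.21 = 0.014175
Total = 0.2089075.
The ratio is 0.0049 / 0.118645 (the normalizer cancels) = 0.0413.

0.0413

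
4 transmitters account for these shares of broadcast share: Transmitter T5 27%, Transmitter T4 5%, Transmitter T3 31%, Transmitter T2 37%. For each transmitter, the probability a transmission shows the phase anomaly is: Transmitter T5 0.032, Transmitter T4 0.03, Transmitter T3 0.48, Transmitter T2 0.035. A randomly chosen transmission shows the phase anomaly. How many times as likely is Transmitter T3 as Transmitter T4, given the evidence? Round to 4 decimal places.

By Bayes' rule, posterior ∝ prior × likelihood:
  Transmitter T5: 0.27 × 0.032 = 0.00864
  Transmitter T4: 0.05 × 0.03 = 0.0015
  Transmitter T3: 0.31 × 0.48 = 0.1488
  Transmitter T2: 0.37 × 0.035 = 0.01295
Sum = 0.17189.
The ratio is 0.1488 / 0.0015 (the normalizer cancels) = 99.2000.

99.2000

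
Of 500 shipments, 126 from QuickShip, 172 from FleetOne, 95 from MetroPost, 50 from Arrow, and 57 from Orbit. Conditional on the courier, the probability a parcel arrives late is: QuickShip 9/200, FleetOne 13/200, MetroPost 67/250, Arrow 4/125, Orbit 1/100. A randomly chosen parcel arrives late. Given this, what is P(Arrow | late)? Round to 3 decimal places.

0.036

Unnormalized posteriors (prior × likelihood):
  QuickShip: 0.252 × 0.045 = 0.01134
  FleetOne: 0.344 × 0.065 = 0.02236
  MetroPost: 0.19 × 0.268 = 0.05092
  Arrow: 0.1 × 0.032 = 0.0032
  Orbit: 0.114 × 0.01 = 0.00114
Total = 0.08896.
P(Arrow | evidence) = 0.0032 / 0.08896 ≈ 0.036.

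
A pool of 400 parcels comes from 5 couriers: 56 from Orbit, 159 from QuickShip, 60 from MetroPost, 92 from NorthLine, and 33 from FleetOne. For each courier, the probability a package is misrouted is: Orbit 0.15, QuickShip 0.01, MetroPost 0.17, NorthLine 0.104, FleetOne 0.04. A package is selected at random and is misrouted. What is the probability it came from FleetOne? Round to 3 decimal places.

Unnormalized posteriors (prior × likelihood):
  Orbit: 0.14 × 0.15 = 0.021
  QuickShip: 0.3975 × 0.01 = 0.003975
  MetroPost: 0.15 × 0.17 = 0.0255
  NorthLine: 0.23 × 0.104 = 0.02392
  FleetOne: 0.0825 × 0.04 = 0.0033
Normalizing constant = 0.077695.
P(FleetOne | evidence) = 0.0033 / 0.077695 ≈ 0.042.

0.042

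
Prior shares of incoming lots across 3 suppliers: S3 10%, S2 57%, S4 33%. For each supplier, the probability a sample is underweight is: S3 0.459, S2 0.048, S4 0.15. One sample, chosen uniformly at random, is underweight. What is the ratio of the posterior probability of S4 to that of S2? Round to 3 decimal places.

1.809

Unnormalized posteriors (prior × likelihood):
  S3: 0.1 × 0.459 = 0.0459
  S2: 0.57 × 0.048 = 0.02736
  S4: 0.33 × 0.15 = 0.0495
Sum = 0.12276.
The ratio is 0.0495 / 0.02736 (the normalizer cancels) = 1.809.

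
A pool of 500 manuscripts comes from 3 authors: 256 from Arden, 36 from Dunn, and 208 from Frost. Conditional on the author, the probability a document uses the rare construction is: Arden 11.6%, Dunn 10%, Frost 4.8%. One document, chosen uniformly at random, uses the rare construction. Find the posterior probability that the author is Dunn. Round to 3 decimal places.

0.083

Compute prior × likelihood for every hypothesis:
  Arden: 0.512 × 0.116 = 0.059392
  Dunn: 0.072 × 0.1 = 0.0072
  Frost: 0.416 × 0.048 = 0.019968
Total = 0.08656.
P(Dunn | evidence) = 0.0072 / 0.08656 ≈ 0.083.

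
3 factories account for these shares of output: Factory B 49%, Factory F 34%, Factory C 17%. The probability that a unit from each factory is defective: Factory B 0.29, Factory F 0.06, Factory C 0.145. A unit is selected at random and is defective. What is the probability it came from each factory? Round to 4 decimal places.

Prior × likelihood for each hypothesis:
  Factory B: 0.49 × 0.29 = 0.1421
  Factory F: 0.34 × 0.06 = 0.0204
  Factory C: 0.17 × 0.145 = 0.02465
Normalizing constant = 0.18715.
P(Factory B | defective) = 0.1421/0.18715 ≈ 0.7593
P(Factory F | defective) = 0.0204/0.18715 ≈ 0.1090
P(Factory C | defective) = 0.02465/0.18715 ≈ 0.1317
(Check: 0.7593+0.1090+0.1317 = 1.0000.)

Factory B 0.7593, Factory F 0.1090, Factory C 0.1317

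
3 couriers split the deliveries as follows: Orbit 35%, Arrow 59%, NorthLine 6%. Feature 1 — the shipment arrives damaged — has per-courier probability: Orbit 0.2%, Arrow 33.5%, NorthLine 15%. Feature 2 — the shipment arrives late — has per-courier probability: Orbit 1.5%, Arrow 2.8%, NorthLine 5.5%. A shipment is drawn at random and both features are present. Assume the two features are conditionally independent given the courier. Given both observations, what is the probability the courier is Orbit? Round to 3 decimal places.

Unnormalized posteriors (prior × likelihood):
  Orbit: 0.35 × 0.002 × 0.015 = 0.0000105
  Arrow: 0.59 × 0.335 × 0.028 = 0.0055342
  NorthLine: 0.06 × 0.15 × 0.055 = 0.000495
Normalizing constant = 0.0060397.
P(Orbit | evidence) = 0.0000105 / 0.0060397 ≈ 0.002.

0.002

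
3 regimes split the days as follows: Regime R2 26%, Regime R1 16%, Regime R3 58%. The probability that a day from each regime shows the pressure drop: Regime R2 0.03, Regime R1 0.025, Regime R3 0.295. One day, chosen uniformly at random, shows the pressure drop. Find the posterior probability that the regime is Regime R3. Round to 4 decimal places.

0.9355

Prior × likelihood for each hypothesis:
  Regime R2: 0.26 × 0.03 = 0.0078
  Regime R1: 0.16 × 0.025 = 0.004
  Regime R3: 0.58 × 0.295 = 0.1711
Total = 0.1829.
P(Regime R3 | evidence) = 0.1711 / 0.1829 ≈ 0.9355.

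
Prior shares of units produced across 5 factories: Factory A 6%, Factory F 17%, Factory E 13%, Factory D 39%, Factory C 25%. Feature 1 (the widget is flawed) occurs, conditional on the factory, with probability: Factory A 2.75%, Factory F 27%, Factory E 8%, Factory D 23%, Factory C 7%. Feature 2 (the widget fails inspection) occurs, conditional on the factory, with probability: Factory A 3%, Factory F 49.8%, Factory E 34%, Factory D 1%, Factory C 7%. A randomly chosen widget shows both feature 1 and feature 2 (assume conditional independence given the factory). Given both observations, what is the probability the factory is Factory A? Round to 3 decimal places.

Compute prior × likelihood for every hypothesis:
  Factory A: 0.06 × 0.0275 × 0.03 = 0.0000495
  Factory F: 0.17 × 0.27 × 0.498 = 0.0228582
  Factory E: 0.13 × 0.08 × 0.34 = 0.003536
  Factory D: 0.39 × 0.23 × 0.01 = 0.000897
  Factory C: 0.25 × 0.07 × 0.07 = 0.001225
Sum = 0.0285657.
P(Factory A | evidence) = 0.0000495 / 0.0285657 ≈ 0.002.

0.002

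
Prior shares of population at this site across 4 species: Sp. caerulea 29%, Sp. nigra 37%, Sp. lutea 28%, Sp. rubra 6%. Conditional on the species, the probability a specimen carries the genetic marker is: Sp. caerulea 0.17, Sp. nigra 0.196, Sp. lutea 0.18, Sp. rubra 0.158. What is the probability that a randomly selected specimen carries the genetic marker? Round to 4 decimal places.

By Bayes' rule, posterior ∝ prior × likelihood:
  Sp. caerulea: 0.29 × 0.17 = 0.0493
  Sp. nigra: 0.37 × 0.196 = 0.07252
  Sp. lutea: 0.28 × 0.18 = 0.0504
  Sp. rubra: 0.06 × 0.158 = 0.00948
P(marker) = 0.0493 + 0.07252 + 0.0504 + 0.00948 = 0.1817 → 0.1817.

0.1817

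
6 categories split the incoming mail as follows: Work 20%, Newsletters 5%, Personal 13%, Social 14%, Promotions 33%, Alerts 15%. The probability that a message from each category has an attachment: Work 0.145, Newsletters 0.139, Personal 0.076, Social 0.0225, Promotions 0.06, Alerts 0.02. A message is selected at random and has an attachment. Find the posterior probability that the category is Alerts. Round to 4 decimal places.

0.0418

Prior × likelihood for each hypothesis:
  Work: 0.2 × 0.145 = 0.029
  Newsletters: 0.05 × 0.139 = 0.00695
  Personal: 0.13 × 0.076 = 0.00988
  Social: 0.14 × 0.0225 = 0.00315
  Promotions: 0.33 × 0.06 = 0.0198
  Alerts: 0.15 × 0.02 = 0.003
Normalizing constant = 0.07178.
P(Alerts | evidence) = 0.003 / 0.07178 ≈ 0.0418.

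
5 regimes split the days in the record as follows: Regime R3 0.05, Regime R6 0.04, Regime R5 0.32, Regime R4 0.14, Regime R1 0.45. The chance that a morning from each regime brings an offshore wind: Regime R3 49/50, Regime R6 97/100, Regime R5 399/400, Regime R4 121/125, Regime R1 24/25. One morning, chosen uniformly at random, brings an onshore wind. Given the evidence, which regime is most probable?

Taking complements, P(onshore | each) = Regime R3 0.02, Regime R6 0.03, Regime R5 0.0025, Regime R4 0.032, Regime R1 0.04.
Unnormalized posteriors (prior × likelihood):
  Regime R3: 0.05 × 0.02 = 0.001
  Regime R6: 0.04 × 0.03 = 0.0012
  Regime R5: 0.32 × 0.0025 = 0.0008
  Regime R4: 0.14 × 0.032 = 0.00448
  Regime R1: 0.45 × 0.04 = 0.018
Total = 0.02548.
Largest term belongs to Regime R1, so Regime R1 is most probable.

Regime R1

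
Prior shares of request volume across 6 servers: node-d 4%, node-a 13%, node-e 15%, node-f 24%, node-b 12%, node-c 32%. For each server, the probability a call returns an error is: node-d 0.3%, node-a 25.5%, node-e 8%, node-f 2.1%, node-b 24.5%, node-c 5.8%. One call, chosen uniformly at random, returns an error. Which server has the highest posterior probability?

node-a

Unnormalized posteriors (prior × likelihood):
  node-d: 0.04 × 0.003 = 0.00012
  node-a: 0.13 × 0.255 = 0.03315
  node-e: 0.15 × 0.08 = 0.012
  node-f: 0.24 × 0.021 = 0.00504
  node-b: 0.12 × 0.245 = 0.0294
  node-c: 0.32 × 0.058 = 0.01856
Normalizing constant = 0.09827.
Largest term belongs to node-a, so node-a is most probable.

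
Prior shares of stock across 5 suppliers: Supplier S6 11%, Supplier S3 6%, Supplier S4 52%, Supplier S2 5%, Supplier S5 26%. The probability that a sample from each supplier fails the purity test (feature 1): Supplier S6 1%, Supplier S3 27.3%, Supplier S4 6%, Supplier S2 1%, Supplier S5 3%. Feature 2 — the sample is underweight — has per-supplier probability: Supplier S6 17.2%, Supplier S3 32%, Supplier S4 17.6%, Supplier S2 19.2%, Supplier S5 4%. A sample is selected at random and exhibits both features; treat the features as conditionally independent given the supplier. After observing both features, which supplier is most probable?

Supplier S4

Prior × likelihood for each hypothesis:
  Supplier S6: 0.11 × 0.01 × 0.172 = 0.0001892
  Supplier S3: 0.06 × 0.273 × 0.32 = 0.0052416
  Supplier S4: 0.52 × 0.06 × 0.176 = 0.0054912
  Supplier S2: 0.05 × 0.01 × 0.192 = 0.000096
  Supplier S5: 0.26 × 0.03 × 0.04 = 0.000312
Total = 0.01133.
Largest term belongs to Supplier S4, so Supplier S4 is most probable.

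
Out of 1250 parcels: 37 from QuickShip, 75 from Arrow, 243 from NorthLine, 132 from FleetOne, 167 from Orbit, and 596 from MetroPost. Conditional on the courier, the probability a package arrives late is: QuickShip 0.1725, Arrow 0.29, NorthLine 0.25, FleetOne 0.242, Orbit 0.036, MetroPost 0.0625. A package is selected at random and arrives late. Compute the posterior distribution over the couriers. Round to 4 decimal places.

Prior × likelihood for each hypothesis:
  QuickShip: 0.0296 × 0.1725 = 0.005106
  Arrow: 0.06 × 0.29 = 0.0174
  NorthLine: 0.1944 × 0.25 = 0.0486
  FleetOne: 0.1056 × 0.242 = 0.0255552
  Orbit: 0.1336 × 0.036 = 0.0048096
  MetroPost: 0.4768 × 0.0625 = 0.0298
Normalizing constant = 0.1312708.
P(QuickShip | late) = 0.005106/0.1312708 ≈ 0.0389
P(Arrow | late) = 0.0174/0.1312708 ≈ 0.1326
P(NorthLine | late) = 0.0486/0.1312708 ≈ 0.3702
P(FleetOne | late) = 0.0255552/0.1312708 ≈ 0.1947
P(Orbit | late) = 0.0048096/0.1312708 ≈ 0.0366
P(MetroPost | late) = 0.0298/0.1312708 ≈ 0.2270
(Check: 0.0389+0.1326+0.3702+0.1947+0.0366+0.2270 = 1.0000.)

QuickShip 0.0389, Arrow 0.1326, NorthLine 0.3702, FleetOne 0.1947, Orbit 0.0366, MetroPost 0.2270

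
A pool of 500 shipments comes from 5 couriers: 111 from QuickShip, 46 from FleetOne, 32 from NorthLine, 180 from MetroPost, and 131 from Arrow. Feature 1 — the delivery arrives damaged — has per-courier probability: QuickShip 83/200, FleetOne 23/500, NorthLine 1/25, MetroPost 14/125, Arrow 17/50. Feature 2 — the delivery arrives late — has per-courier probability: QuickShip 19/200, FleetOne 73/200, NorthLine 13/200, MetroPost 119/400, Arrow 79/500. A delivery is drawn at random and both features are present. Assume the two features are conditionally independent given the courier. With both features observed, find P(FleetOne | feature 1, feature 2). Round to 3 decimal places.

0.042

Prior × likelihood for each hypothesis:
  QuickShip: 0.222 × 0.415 × 0.095 = 0.00875235
  FleetOne: 0.092 × 0.046 × 0.365 = 0.00154468
  NorthLine: 0.064 × 0.04 × 0.065 = 0.0001664
  MetroPost: 0.36 × 0.112 × 0.2975 = 0.0119952
  Arrow: 0.262 × 0.34 × 0.158 = 0.01407464
Sum = 0.03653327.
P(FleetOne | evidence) = 0.00154468 / 0.03653327 ≈ 0.042.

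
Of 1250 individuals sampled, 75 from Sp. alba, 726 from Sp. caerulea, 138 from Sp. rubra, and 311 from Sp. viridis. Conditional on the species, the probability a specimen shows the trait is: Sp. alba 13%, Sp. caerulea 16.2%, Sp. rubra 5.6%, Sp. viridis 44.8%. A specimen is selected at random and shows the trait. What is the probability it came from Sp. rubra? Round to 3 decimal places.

Compute prior × likelihood for every hypothesis:
  Sp. alba: 0.06 × 0.13 = 0.0078
  Sp. caerulea: 0.5808 × 0.162 = 0.0940896
  Sp. rubra: 0.1104 × 0.056 = 0.0061824
  Sp. viridis: 0.2488 × 0.448 = 0.1114624
Sum = 0.2195344.
P(Sp. rubra | evidence) = 0.0061824 / 0.2195344 ≈ 0.028.

0.028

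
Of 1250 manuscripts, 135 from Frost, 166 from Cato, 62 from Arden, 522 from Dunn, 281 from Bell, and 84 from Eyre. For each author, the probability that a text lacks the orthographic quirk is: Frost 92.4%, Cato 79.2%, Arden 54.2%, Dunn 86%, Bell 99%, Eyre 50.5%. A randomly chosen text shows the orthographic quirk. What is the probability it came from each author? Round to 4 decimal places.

Taking complements, P(quirk | each) = Frost 0.076, Cato 0.208, Arden 0.458, Dunn 0.14, Bell 0.01, Eyre 0.495.
Compute prior × likelihood for every hypothesis:
  Frost: 0.108 × 0.076 = 0.008208
  Cato: 0.1328 × 0.208 = 0.0276224
  Arden: 0.0496 × 0.458 = 0.0227168
  Dunn: 0.4176 × 0.14 = 0.058464
  Bell: 0.2248 × 0.01 = 0.002248
  Eyre: 0.0672 × 0.495 = 0.033264
Normalizing constant = 0.1525232.
P(Frost | quirk) = 0.008208/0.1525232 ≈ 0.0538
P(Cato | quirk) = 0.0276224/0.1525232 ≈ 0.1811
P(Arden | quirk) = 0.0227168/0.1525232 ≈ 0.1489
P(Dunn | quirk) = 0.058464/0.1525232 ≈ 0.3833
P(Bell | quirk) = 0.002248/0.1525232 ≈ 0.0147
P(Eyre | quirk) = 0.033264/0.1525232 ≈ 0.2181
(Check: 0.0538+0.1811+0.1489+0.3833+0.0147+0.2181 = 0.9999.)

Frost 0.0538, Cato 0.1811, Arden 0.1489, Dunn 0.3833, Bell 0.0147, Eyre 0.2181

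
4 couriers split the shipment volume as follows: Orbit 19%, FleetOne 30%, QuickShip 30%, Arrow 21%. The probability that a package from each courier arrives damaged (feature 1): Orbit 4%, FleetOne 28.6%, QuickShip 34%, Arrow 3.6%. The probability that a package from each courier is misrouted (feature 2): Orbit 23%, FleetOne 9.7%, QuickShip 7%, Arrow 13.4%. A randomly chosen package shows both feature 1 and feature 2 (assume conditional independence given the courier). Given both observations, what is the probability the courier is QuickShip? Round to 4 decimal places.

0.3918

Prior × likelihood for each hypothesis:
  Orbit: 0.19 × 0.04 × 0.23 = 0.001748
  FleetOne: 0.3 × 0.286 × 0.097 = 0.0083226
  QuickShip: 0.3 × 0.34 × 0.07 = 0.00714
  Arrow: 0.21 × 0.036 × 0.134 = 0.00101304
Normalizing constant = 0.01822364.
P(QuickShip | evidence) = 0.00714 / 0.01822364 ≈ 0.3918.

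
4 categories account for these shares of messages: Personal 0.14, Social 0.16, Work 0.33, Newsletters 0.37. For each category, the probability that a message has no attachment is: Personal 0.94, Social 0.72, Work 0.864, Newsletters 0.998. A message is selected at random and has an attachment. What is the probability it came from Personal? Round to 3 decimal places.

0.085

Taking complements, P(attachment | each) = Personal 0.06, Social 0.28, Work 0.136, Newsletters 0.002.
Unnormalized posteriors (prior × likelihood):
  Personal: 0.14 × 0.06 = 0.0084
  Social: 0.16 × 0.28 = 0.0448
  Work: 0.33 × 0.136 = 0.04488
  Newsletters: 0.37 × 0.002 = 0.00074
Sum = 0.09882.
P(Personal | evidence) = 0.0084 / 0.09882 ≈ 0.085.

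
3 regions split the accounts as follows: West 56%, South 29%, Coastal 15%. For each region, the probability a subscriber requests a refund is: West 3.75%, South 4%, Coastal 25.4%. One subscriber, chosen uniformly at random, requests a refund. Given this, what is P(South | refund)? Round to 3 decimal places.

0.164

Compute prior × likelihood for every hypothesis:
  West: 0.56 × 0.0375 = 0.021
  South: 0.29 × 0.04 = 0.0116
  Coastal: 0.15 × 0.254 = 0.0381
Total = 0.0707.
P(South | evidence) = 0.0116 / 0.0707 ≈ 0.164.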